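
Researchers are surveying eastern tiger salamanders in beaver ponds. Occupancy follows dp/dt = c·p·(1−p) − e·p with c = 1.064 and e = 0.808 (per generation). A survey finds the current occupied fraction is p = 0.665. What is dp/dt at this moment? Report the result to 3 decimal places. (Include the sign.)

-0.300

Colonization term: c·p·(1−p) = 1.064×0.665×0.3350 = 0.23703.
Extinction term: e·p = 0.53732.
dp/dt = 0.23703 − 0.53732 = -0.30029.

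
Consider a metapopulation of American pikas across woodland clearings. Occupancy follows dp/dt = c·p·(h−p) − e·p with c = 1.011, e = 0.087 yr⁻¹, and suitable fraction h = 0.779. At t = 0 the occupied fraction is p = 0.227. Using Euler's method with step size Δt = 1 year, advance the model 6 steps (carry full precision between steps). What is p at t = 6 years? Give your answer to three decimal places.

Update rule: p ← p + [c·p·(h−p) − e·p]·Δt with Δt = 1.
p: 0.22700 → 0.33393  (Δp = +0.10693)
p: 0.33393 → 0.45514  (Δp = +0.12121)
p: 0.45514 → 0.56456  (Δp = +0.10943)
p: 0.56456 → 0.63784  (Δp = +0.07328)
p: 0.63784 → 0.67338  (Δp = +0.03553)
p: 0.67338 → 0.68670  (Δp = +0.01332)

0.687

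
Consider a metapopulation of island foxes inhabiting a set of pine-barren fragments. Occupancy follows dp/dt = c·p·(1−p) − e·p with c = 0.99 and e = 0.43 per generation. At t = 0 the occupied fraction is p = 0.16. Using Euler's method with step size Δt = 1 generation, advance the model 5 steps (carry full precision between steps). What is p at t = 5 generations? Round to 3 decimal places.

0.501

Update rule: p ← p + [c·p·(1−p) − e·p]·Δt with Δt = 1.
p: 0.16000 → 0.22426  (Δp = +0.06426)
p: 0.22426 → 0.30005  (Δp = +0.07580)
p: 0.30005 → 0.37895  (Δp = +0.07890)
p: 0.37895 → 0.44899  (Δp = +0.07004)
p: 0.44899 → 0.50085  (Δp = +0.05186)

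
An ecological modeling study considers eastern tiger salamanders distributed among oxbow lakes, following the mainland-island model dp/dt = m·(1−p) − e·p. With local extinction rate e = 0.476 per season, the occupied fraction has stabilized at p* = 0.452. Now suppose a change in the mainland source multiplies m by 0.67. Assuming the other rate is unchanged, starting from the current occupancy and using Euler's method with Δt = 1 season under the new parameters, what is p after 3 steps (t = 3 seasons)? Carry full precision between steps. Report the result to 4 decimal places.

Balance m(1−p*) = e·p* gives m = e·p*/(1−p*) = 0.476×0.45200/0.54800 = 0.39261.
Starting from p₀ = 0.45200; update p ← p + (dp/dt)·Δt with the new parameters.
  1  |  dp/dt·Δt = -0.071000  |  p_1 = 0.381000
  2  |  dp/dt·Δt = -0.018527  |  p_2 = 0.362472
  3  |  dp/dt·Δt = -0.004835  |  p_3 = 0.357638

0.3576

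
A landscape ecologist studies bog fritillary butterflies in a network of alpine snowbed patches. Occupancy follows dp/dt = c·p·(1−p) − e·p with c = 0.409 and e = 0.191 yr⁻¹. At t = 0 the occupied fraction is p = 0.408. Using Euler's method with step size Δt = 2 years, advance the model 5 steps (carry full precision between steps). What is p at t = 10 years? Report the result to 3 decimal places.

0.522

Update rule: p ← p + [c·p·(1−p) − e·p]·Δt with Δt = 2.
  1  |  dp/dt·Δt = +0.041720  |  p_1 = 0.449720
  2  |  dp/dt·Δt = +0.030639  |  p_2 = 0.480359
  3  |  dp/dt·Δt = +0.020687  |  p_3 = 0.501047
  4  |  dp/dt·Δt = +0.013099  |  p_4 = 0.514146
  5  |  dp/dt·Δt = +0.007933  |  p_5 = 0.522078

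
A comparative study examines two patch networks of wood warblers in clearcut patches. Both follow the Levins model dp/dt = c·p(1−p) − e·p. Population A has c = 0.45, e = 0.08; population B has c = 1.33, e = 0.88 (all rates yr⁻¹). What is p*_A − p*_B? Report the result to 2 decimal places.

0.48

A: p*_A = 1 − 0.08/0.45 = 0.8222.
B: p*_B = 1 − 0.88/1.33 = 0.3383.
p*_A − p*_B = 0.8222 − 0.3383 = 0.4839.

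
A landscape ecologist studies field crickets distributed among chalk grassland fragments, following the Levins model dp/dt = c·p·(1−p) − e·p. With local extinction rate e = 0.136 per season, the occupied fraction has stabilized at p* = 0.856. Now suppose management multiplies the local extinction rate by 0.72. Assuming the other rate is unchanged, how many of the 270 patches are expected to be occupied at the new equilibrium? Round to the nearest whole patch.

242

Balance c(1−p*) = e gives c = e/(1 − 0.85600) = 0.136/0.14400 = 0.94444.
New p* = 1 − e/c = 1 − 0.09792/0.94444 = 0.89632.
Expected occupied = 270 × 0.89632 = 242.01 ≈ 242.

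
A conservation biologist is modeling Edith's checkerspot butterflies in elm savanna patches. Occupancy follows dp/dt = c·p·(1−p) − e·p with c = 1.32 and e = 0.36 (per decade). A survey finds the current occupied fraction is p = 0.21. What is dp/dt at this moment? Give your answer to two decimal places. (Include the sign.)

Colonization term: c·p·(1−p) = 1.32×0.21×0.7900 = 0.21899.
Extinction term: e·p = 0.07560.
dp/dt = 0.21899 − 0.07560 = 0.14339.

0.14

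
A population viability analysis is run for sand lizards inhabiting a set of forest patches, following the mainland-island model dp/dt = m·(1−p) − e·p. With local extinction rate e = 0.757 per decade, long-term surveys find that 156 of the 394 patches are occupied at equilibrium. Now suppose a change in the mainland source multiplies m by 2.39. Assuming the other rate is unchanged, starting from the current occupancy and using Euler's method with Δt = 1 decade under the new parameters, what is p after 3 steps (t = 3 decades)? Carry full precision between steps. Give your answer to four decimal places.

Observed p* = 156/394 = 0.39594.
Balance m(1−p*) = e·p* gives m = e·p*/(1−p*) = 0.757×0.39594/0.60406 = 0.49618.
Starting from p₀ = 0.39594; update p ← p + (dp/dt)·Δt with the new parameters.
  1  |  dp/dt·Δt = +0.416619  |  p_1 = 0.812558
  2  |  dp/dt·Δt = -0.392822  |  p_2 = 0.419736
  3  |  dp/dt·Δt = +0.370385  |  p_3 = 0.790121

0.7901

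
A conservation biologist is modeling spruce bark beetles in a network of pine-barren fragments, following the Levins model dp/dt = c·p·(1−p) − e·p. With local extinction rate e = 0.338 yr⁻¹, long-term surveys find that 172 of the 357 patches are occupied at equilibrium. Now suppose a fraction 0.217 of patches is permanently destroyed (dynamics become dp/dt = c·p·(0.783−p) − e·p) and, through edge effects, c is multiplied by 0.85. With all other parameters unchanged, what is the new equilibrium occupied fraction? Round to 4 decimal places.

0.1733

Observed p* = 172/357 = 0.48179.
Balance c(1−p*) = e gives c = e/(1 − 0.48179) = 0.338/0.51821 = 0.65225.
New p* = 0.783 − e/c = 0.783 − 0.33800/0.55441 = 0.17334.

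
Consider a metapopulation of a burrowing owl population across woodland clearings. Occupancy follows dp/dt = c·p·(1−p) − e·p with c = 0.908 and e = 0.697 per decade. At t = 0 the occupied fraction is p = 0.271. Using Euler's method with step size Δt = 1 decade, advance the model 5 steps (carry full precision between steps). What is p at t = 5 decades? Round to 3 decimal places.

Update rule: p ← p + [c·p·(1−p) − e·p]·Δt with Δt = 1.
  1  |  dp/dt·Δt = -0.009503  |  p_1 = 0.261497
  2  |  dp/dt·Δt = -0.006914  |  p_2 = 0.254583
  3  |  dp/dt·Δt = -0.005133  |  p_3 = 0.249450
  4  |  dp/dt·Δt = -0.003867  |  p_4 = 0.245584
  5  |  dp/dt·Δt = -0.002945  |  p_5 = 0.242639

0.243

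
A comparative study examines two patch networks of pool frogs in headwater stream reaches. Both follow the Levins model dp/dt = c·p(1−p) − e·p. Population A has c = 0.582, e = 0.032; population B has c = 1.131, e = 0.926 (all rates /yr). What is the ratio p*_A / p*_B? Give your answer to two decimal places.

5.21

A: p*_A = 1 − 0.032/0.582 = 0.9450.
B: p*_B = 1 − 0.926/1.131 = 0.1813.
p*_A / p*_B = 0.9450/0.1813 = 5.2137.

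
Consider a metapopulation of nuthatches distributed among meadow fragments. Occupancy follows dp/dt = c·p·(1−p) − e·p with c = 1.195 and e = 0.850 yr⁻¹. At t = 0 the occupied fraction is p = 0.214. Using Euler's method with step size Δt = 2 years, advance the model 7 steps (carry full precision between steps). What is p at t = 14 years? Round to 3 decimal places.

0.289

Update rule: p ← p + [c·p·(1−p) − e·p]·Δt with Δt = 2.
t = 2: p = 0.21400 + (+0.03821) = 0.25221
t = 4: p = 0.25221 + (+0.02200) = 0.27421
t = 6: p = 0.27421 + (+0.00950) = 0.28371
t = 8: p = 0.28371 + (+0.00339) = 0.28709
t = 10: p = 0.28709 + (+0.00110) = 0.28820
t = 12: p = 0.28820 + (+0.00035) = 0.28855
t = 14: p = 0.28855 + (+0.00011) = 0.28865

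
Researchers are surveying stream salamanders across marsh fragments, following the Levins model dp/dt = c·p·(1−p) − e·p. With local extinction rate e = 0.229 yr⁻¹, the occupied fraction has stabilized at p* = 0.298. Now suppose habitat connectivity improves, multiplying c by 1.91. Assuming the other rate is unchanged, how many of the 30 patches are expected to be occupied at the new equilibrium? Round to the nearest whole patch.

Balance c(1−p*) = e gives c = e/(1 − 0.29800) = 0.229/0.70200 = 0.32621.
New p* = 1 − e/c = 1 − 0.22900/0.62306 = 0.63246.
Expected occupied = 30 × 0.63246 = 18.97 ≈ 19.

19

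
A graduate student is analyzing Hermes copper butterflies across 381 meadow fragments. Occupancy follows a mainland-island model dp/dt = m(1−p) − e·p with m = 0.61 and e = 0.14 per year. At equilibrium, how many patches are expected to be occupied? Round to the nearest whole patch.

p* = m/(m+e) = 0.61/0.7500 = 0.8133.
Expected occupied patches = N × p* = 381 × 0.8133 = 309.88 ≈ 310.

310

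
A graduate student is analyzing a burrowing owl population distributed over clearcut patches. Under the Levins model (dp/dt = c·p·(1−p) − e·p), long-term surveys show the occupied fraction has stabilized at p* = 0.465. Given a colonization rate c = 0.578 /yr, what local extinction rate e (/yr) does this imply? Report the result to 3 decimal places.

0.309

At equilibrium c(1−p*) = e.
e = 0.578 × (1 − 0.465) = 0.578 × 0.5350 = 0.3092.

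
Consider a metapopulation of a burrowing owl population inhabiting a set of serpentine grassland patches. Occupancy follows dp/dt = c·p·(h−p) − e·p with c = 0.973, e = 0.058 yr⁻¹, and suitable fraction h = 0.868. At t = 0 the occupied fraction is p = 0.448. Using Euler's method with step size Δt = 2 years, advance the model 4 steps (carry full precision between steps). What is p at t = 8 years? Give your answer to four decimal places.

Update rule: p ← p + [c·p·(h−p) − e·p]·Δt with Δt = 2.
p: 0.44800 → 0.76219  (Δp = +0.31419)
p: 0.76219 → 0.83072  (Δp = +0.06852)
p: 0.83072 → 0.79463  (Δp = -0.03609)
p: 0.79463 → 0.81591  (Δp = +0.02128)

0.8159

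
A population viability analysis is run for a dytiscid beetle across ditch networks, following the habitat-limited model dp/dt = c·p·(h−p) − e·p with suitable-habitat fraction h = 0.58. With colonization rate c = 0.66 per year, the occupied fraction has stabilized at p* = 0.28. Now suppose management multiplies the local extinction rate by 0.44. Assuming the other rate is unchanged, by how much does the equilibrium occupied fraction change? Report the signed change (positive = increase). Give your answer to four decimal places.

Balance c(h−p*) = e gives e = 0.66×(0.58 − 0.28000) = 0.19800.
New p* = 0.58 − e/c = 0.58 − 0.08712/0.66000 = 0.44800.
Δp* = 0.44800 − 0.28000 = +0.16800.

0.1680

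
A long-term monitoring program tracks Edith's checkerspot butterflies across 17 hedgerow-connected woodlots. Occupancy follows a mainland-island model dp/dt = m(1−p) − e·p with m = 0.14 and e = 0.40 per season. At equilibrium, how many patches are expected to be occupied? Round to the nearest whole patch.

p* = m/(m+e) = 0.14/0.5400 = 0.2593.
Expected occupied patches = N × p* = 17 × 0.2593 = 4.41 ≈ 4.

4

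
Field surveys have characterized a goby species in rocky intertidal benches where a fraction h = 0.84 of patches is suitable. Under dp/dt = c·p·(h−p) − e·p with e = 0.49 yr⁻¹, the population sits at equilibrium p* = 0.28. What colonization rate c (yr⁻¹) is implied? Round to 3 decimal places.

0.875

At equilibrium c(h−p*) = e, so c = e/(h−p*).
c = 0.49/(0.84 − 0.28) = 0.49/0.5600 = 0.8750.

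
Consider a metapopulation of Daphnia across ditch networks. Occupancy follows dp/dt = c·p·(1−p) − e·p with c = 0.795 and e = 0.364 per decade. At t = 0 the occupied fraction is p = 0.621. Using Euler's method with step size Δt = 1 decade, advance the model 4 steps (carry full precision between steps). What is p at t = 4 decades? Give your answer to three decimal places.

Update rule: p ← p + [c·p·(1−p) − e·p]·Δt with Δt = 1.
step 1: Δp = -0.03893, p = 0.58207
step 2: Δp = -0.01848, p = 0.56359
step 3: Δp = -0.00961, p = 0.55398
step 4: Δp = -0.00521, p = 0.54876

0.549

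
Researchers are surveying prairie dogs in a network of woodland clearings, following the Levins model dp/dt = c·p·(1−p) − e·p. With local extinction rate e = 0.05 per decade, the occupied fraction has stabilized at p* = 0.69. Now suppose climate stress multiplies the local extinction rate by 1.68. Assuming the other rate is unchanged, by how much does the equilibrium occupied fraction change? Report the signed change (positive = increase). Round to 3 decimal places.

-0.211

Balance c(1−p*) = e gives c = e/(1 − 0.69000) = 0.05/0.31000 = 0.16129.
New p* = 1 − e/c = 1 − 0.08400/0.16129 = 0.47920.
Δp* = 0.47920 − 0.69000 = -0.21080.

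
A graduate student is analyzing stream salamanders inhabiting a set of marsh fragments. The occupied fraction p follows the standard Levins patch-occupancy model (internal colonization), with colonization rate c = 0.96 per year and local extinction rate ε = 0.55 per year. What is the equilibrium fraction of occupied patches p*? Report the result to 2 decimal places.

At equilibrium, colonization balances extinction: c·p*·(1−p*) = ε·p*.
So p* = 1 − ε/c = 1 − 0.55/0.96 = 1 − 0.5729 = 0.4271.

0.43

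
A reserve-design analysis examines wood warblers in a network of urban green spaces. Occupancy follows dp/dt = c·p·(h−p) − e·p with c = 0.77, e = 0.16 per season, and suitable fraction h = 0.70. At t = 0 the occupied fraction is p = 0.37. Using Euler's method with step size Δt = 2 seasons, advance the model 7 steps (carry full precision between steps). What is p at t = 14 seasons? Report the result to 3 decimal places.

Update rule: p ← p + [c·p·(h−p) − e·p]·Δt with Δt = 2.
t = 2: p = 0.37000 + (+0.06963) = 0.43963
t = 4: p = 0.43963 + (+0.03559) = 0.47523
t = 6: p = 0.47523 + (+0.01243) = 0.48765
t = 8: p = 0.48765 + (+0.00342) = 0.49107
t = 10: p = 0.49107 + (+0.00086) = 0.49193
t = 12: p = 0.49193 + (+0.00021) = 0.49214
t = 14: p = 0.49214 + (+0.00005) = 0.49219

0.492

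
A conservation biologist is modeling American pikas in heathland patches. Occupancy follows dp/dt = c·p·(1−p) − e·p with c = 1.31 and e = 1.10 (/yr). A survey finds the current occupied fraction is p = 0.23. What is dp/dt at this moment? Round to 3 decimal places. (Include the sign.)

Colonization term: c·p·(1−p) = 1.31×0.23×0.7700 = 0.23200.
Extinction term: e·p = 0.25300.
dp/dt = 0.23200 − 0.25300 = -0.02100.

-0.021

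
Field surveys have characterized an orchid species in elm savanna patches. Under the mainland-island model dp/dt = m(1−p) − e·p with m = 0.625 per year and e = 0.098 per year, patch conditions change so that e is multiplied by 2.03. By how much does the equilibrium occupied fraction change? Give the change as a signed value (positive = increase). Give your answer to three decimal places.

Before: p* = 0.625/(0.625+0.098) = 0.8645.
After: m = 0.625, e = 0.19894; p* = 0.625/0.8239 = 0.7586.
Δp* = 0.7586 − 0.8645 = -0.1059.

-0.106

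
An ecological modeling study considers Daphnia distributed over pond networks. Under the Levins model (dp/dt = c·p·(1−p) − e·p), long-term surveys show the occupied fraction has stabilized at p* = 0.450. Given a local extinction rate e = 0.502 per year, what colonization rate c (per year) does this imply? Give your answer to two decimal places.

0.91

At equilibrium c(1−p*) = e, so c = e/(1−p*).
c = 0.502/(1 − 0.450) = 0.502/0.5500 = 0.9127.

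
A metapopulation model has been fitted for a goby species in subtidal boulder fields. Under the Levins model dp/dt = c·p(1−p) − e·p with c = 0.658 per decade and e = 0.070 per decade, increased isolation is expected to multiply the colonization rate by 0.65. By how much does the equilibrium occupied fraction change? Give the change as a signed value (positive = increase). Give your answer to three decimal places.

-0.057

Before: p* = 1 − 0.070/0.658 = 0.8936.
After the change, c = 0.4277, e = 0.07, so p* = 1 − 0.07/0.4277 = 0.8363.
Δp* = 0.8363 − 0.8936 = -0.0573.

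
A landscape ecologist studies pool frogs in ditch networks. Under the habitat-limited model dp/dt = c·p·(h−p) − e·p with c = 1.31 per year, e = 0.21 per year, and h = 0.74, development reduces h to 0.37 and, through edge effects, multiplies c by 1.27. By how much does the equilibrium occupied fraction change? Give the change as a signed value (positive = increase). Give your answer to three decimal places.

Before: p* = h − e/c = 0.74 − 0.21/1.31 = 0.74 − 0.1603 = 0.5797.
After: c = 1.6637, e = 0.21, h = 0.37; p* = 0.37 − 0.21/1.6637 = 0.2438.
Δp* = 0.2438 − 0.5797 = -0.3359.

-0.336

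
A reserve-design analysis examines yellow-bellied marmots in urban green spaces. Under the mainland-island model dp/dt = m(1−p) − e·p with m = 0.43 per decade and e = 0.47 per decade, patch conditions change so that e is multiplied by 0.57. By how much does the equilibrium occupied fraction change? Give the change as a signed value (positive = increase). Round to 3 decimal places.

0.138

Before: p* = 0.43/(0.43+0.47) = 0.4778.
After: m = 0.43, e = 0.2679; p* = 0.43/0.6979 = 0.6161.
Δp* = 0.6161 − 0.4778 = +0.1384.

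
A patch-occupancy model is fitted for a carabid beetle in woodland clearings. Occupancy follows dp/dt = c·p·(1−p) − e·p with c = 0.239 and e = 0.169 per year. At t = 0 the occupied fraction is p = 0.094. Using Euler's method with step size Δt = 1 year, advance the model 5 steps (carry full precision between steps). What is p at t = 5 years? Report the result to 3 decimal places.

0.117

Update rule: p ← p + [c·p·(1−p) − e·p]·Δt with Δt = 1.
step 1: Δp = +0.00447, p = 0.09847
step 2: Δp = +0.00458, p = 0.10304
step 3: Δp = +0.00468, p = 0.10772
step 4: Δp = +0.00477, p = 0.11249
step 5: Δp = +0.00485, p = 0.11734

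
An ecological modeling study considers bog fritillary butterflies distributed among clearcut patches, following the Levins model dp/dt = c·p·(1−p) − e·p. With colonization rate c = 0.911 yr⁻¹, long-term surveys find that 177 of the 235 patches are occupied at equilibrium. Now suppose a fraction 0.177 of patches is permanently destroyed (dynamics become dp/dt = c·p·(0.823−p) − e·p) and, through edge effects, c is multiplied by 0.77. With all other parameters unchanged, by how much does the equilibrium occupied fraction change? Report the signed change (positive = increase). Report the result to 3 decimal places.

-0.251

Observed p* = 177/235 = 0.75319.
Balance c(1−p*) = e gives e = 0.911×(1 − 0.75319) = 0.22484.
New p* = 0.823 − e/c = 0.823 − 0.22484/0.70147 = 0.50247.
Δp* = 0.50247 − 0.75319 = -0.25072.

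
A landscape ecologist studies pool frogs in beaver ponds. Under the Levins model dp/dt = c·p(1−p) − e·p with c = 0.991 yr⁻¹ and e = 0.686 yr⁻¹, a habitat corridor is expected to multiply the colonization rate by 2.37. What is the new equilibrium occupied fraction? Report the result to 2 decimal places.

0.71

Before: p* = 1 − 0.686/0.991 = 0.3078.
After the change, c = 2.34867, e = 0.686, so p* = 1 − 0.686/2.34867 = 0.7079.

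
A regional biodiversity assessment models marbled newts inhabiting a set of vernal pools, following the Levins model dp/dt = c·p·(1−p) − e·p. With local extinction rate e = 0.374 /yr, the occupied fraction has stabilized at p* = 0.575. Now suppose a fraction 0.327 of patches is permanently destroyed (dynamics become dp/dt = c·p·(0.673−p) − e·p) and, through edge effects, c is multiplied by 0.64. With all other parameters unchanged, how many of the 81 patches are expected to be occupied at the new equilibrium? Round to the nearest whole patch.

1

Balance c(1−p*) = e gives c = e/(1 − 0.57500) = 0.374/0.42500 = 0.88000.
New p* = 0.673 − e/c = 0.673 − 0.37400/0.56320 = 0.00894.
Expected occupied = 81 × 0.00894 = 0.72 ≈ 1.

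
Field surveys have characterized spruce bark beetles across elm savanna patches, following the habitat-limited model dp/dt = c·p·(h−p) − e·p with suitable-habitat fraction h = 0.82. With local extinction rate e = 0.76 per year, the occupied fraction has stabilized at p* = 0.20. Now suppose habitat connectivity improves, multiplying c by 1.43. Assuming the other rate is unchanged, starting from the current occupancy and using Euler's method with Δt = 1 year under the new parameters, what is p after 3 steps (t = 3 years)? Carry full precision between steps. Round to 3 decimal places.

0.358

Balance c(h−p*) = e gives c = e/(0.82 − 0.20000) = 0.76/0.62000 = 1.22581.
Starting from p₀ = 0.20000; update p ← p + (dp/dt)·Δt with the new parameters.
p: 0.20000 → 0.26536  (Δp = +0.06536)
p: 0.26536 → 0.32168  (Δp = +0.05632)
p: 0.32168 → 0.35819  (Δp = +0.03651)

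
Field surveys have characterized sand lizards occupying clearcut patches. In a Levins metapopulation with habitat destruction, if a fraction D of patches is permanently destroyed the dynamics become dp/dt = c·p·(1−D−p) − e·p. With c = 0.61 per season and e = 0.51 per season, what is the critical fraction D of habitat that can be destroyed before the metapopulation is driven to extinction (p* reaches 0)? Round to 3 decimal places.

The nontrivial equilibrium is p* = (1−D) − e/c; extinction occurs when this hits zero.
So D_crit = 1 − e/c = 1 − 0.51/0.61 = 1 − 0.8361 = 0.1639.
This equals the undisturbed p*, a classic result of Lande's extension.

0.164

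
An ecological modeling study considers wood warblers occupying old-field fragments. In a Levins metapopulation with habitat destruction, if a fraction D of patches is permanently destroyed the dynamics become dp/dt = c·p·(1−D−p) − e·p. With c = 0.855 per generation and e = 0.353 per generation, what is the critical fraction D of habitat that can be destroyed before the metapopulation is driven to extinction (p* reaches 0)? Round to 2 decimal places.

0.59

The nontrivial equilibrium is p* = (1−D) − e/c; extinction occurs when this hits zero.
So D_crit = 1 − e/c = 1 − 0.353/0.855 = 1 − 0.4129 = 0.5871.
This equals the undisturbed p*, a classic result of Lande's extension.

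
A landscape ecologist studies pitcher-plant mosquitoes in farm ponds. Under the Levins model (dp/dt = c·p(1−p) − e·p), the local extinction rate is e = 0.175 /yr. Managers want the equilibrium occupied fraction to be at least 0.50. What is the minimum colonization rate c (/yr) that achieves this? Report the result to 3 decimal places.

0.350

p* = 1 − e/c ≥ 0.50 requires e/c ≤ 0.5000, i.e. c ≥ e/0.5000.
c_min = 0.175/0.5000 = 0.3500.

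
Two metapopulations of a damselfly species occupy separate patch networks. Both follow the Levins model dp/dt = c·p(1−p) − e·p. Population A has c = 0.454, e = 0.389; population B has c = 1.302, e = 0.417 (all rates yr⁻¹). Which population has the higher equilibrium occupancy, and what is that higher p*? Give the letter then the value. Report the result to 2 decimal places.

B, 0.68

A: p*_A = 1 − 0.389/0.454 = 0.1432.
B: p*_B = 1 − 0.417/1.302 = 0.6797.
B is higher at 0.6797.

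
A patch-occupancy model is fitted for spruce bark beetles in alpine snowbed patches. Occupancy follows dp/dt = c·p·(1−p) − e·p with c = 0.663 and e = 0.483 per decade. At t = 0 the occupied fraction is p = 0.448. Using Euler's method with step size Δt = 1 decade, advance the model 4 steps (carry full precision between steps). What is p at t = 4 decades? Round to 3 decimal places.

0.325

Update rule: p ← p + [c·p·(1−p) − e·p]·Δt with Δt = 1.
step 1: Δp = -0.05243, p = 0.39557
step 2: Δp = -0.03254, p = 0.36303
step 3: Δp = -0.02203, p = 0.34100
step 4: Δp = -0.01571, p = 0.32529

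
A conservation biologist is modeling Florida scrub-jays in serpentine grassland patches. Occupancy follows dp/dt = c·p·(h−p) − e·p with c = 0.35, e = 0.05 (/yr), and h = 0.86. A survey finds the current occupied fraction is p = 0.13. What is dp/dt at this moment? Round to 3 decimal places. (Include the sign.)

Colonization term: c·p·(h−p) = 0.35×0.13×0.7300 = 0.03322.
Extinction term: e·p = 0.00650.
dp/dt = 0.03322 − 0.00650 = 0.02672.

0.027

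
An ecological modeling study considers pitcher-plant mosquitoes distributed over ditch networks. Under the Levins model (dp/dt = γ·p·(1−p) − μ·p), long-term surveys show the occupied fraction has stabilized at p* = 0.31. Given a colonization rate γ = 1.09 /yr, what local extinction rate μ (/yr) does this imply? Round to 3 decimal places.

0.752

At equilibrium γ(1−p*) = μ.
μ = 1.09 × (1 − 0.31) = 1.09 × 0.6900 = 0.7521.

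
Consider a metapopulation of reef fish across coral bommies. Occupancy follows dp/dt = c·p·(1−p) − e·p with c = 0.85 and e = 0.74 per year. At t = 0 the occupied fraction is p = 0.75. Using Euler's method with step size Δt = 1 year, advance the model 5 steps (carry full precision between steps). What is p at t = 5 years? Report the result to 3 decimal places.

0.205

Update rule: p ← p + [c·p·(1−p) − e·p]·Δt with Δt = 1.
  1  |  dp/dt·Δt = -0.395625  |  p_1 = 0.354375
  2  |  dp/dt·Δt = -0.067763  |  p_2 = 0.286612
  3  |  dp/dt·Δt = -0.038297  |  p_3 = 0.248315
  4  |  dp/dt·Δt = -0.025097  |  p_4 = 0.223218
  5  |  dp/dt·Δt = -0.017798  |  p_5 = 0.205420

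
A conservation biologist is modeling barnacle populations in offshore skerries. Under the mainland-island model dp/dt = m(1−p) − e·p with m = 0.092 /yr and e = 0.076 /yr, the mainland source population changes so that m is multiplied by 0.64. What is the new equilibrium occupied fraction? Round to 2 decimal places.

0.44

Before: p* = 0.092/(0.092+0.076) = 0.5476.
After: m = 0.05888, e = 0.076; p* = 0.05888/0.1349 = 0.4365.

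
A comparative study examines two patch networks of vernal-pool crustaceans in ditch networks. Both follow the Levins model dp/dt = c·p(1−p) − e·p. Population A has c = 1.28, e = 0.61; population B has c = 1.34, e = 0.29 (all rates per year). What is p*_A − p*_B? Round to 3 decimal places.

-0.260

A: p*_A = 1 − 0.61/1.28 = 0.5234.
B: p*_B = 1 − 0.29/1.34 = 0.7836.
p*_A − p*_B = 0.5234 − 0.7836 = -0.2601.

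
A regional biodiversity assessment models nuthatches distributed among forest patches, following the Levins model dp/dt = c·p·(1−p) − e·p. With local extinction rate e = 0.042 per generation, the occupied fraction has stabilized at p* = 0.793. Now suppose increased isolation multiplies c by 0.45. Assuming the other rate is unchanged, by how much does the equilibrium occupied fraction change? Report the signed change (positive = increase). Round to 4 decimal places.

Balance c(1−p*) = e gives c = e/(1 − 0.79300) = 0.042/0.20700 = 0.20290.
New p* = 1 − e/c = 1 − 0.04200/0.09130 = 0.53998.
Δp* = 0.53998 − 0.79300 = -0.25302.

-0.2530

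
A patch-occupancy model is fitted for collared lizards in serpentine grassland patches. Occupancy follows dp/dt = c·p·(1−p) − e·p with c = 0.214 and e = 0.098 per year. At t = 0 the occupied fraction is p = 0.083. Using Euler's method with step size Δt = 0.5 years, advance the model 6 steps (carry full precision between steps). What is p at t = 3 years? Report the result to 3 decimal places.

Update rule: p ← p + [c·p·(1−p) − e·p]·Δt with Δt = 0.5.
step 1: Δp = +0.00408, p = 0.08708
step 2: Δp = +0.00424, p = 0.09132
step 3: Δp = +0.00440, p = 0.09572
step 4: Δp = +0.00457, p = 0.10029
step 5: Δp = +0.00474, p = 0.10503
step 6: Δp = +0.00491, p = 0.10994

0.110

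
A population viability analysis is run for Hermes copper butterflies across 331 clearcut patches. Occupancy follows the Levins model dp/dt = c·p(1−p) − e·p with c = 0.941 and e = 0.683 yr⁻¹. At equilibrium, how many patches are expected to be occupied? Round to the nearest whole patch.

91

p* = 1 − e/c = 1 − 0.683/0.941 = 0.2742.
Expected occupied patches = N × p* = 331 × 0.2742 = 90.75 ≈ 91.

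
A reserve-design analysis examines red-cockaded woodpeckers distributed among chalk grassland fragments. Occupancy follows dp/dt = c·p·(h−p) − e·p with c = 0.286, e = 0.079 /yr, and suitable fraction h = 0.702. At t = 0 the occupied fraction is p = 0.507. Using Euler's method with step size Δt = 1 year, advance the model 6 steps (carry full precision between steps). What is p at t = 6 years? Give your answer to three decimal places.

0.459

Update rule: p ← p + [c·p·(h−p) − e·p]·Δt with Δt = 1.
t = 1: p = 0.50700 + (-0.01178) = 0.49522
t = 2: p = 0.49522 + (-0.00984) = 0.48539
t = 3: p = 0.48539 + (-0.00828) = 0.47711
t = 4: p = 0.47711 + (-0.00700) = 0.47011
t = 5: p = 0.47011 + (-0.00596) = 0.46415
t = 6: p = 0.46415 + (-0.00509) = 0.45905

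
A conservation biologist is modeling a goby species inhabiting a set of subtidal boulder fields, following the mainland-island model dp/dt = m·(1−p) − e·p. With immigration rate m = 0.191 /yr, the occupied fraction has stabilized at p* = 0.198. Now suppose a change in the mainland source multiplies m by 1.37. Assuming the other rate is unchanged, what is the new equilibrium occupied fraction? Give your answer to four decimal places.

0.2527

Balance m(1−p*) = e·p* gives e = m(1−p*)/p* = 0.191×0.80200/0.19800 = 0.77365.
New p* = m/(m+e) = 0.26167/(0.26167+0.77365) = 0.25274.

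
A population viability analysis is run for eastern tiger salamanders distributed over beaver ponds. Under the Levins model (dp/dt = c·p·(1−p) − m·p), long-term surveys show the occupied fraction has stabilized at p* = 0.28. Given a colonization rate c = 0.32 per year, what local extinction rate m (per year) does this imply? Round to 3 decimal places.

0.230

At equilibrium c(1−p*) = m.
m = 0.32 × (1 − 0.28) = 0.32 × 0.7200 = 0.2304.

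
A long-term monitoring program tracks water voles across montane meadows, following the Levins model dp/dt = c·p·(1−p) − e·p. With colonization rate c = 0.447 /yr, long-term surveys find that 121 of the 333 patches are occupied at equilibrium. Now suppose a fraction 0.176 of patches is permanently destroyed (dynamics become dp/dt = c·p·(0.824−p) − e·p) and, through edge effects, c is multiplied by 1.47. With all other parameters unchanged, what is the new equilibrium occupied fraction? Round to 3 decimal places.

0.391

Observed p* = 121/333 = 0.36336.
Balance c(1−p*) = e gives e = 0.447×(1 − 0.36336) = 0.28458.
New p* = 0.824 − e/c = 0.824 − 0.28458/0.65709 = 0.39091.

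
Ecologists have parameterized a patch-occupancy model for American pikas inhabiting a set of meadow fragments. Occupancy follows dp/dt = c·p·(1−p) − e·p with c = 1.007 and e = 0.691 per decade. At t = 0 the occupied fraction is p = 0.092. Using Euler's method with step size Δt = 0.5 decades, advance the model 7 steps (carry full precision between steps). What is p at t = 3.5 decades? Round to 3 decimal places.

Update rule: p ← p + [c·p·(1−p) − e·p]·Δt with Δt = 0.5.
  1  |  dp/dt·Δt = +0.010274  |  p_1 = 0.102274
  2  |  dp/dt·Δt = +0.010893  |  p_2 = 0.113167
  3  |  dp/dt·Δt = +0.011432  |  p_3 = 0.124599
  4  |  dp/dt·Δt = +0.011870  |  p_4 = 0.136469
  5  |  dp/dt·Δt = +0.012185  |  p_5 = 0.148654
  6  |  dp/dt·Δt = +0.012361  |  p_6 = 0.161015
  7  |  dp/dt·Δt = +0.012387  |  p_7 = 0.173402

0.173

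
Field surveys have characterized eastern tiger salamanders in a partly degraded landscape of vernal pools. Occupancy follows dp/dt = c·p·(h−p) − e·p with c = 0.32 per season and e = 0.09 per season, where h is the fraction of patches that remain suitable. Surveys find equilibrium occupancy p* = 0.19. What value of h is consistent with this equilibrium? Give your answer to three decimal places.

At equilibrium c(h−p*) = e, so h = p* + e/c.
h = 0.19 + 0.09/0.32 = 0.19 + 0.2812 = 0.4713.

0.471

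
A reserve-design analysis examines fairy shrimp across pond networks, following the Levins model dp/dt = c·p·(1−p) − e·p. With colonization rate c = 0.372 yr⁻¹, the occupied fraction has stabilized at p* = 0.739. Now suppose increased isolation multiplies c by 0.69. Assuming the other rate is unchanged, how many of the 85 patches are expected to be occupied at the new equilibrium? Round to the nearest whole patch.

53

Balance c(1−p*) = e gives e = 0.372×(1 − 0.73900) = 0.09709.
New p* = 1 − e/c = 1 − 0.09709/0.25668 = 0.62175.
Expected occupied = 85 × 0.62175 = 52.85 ≈ 53.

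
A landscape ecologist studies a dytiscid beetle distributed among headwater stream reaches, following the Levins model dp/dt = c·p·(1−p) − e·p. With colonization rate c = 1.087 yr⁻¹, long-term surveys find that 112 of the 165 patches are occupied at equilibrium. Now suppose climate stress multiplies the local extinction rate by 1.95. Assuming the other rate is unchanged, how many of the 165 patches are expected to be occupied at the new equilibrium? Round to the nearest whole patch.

62

Observed p* = 112/165 = 0.67879.
Balance c(1−p*) = e gives e = 1.087×(1 − 0.67879) = 0.34916.
New p* = 1 − e/c = 1 − 0.68086/1.08700 = 0.37363.
Expected occupied = 165 × 0.37363 = 61.65 ≈ 62.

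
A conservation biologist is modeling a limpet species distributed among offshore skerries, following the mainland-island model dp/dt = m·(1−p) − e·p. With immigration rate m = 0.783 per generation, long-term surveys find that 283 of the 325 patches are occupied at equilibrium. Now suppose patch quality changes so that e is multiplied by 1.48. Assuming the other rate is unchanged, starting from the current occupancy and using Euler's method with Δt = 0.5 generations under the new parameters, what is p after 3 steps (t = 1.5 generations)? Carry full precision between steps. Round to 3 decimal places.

Observed p* = 283/325 = 0.87077.
Balance m(1−p*) = e·p* gives e = m(1−p*)/p* = 0.783×0.12923/0.87077 = 0.11620.
Starting from p₀ = 0.87077; update p ← p + (dp/dt)·Δt with the new parameters.
  1  |  dp/dt·Δt = -0.024285  |  p_1 = 0.846484
  2  |  dp/dt·Δt = -0.012689  |  p_2 = 0.833795
  3  |  dp/dt·Δt = -0.006630  |  p_3 = 0.827165

0.827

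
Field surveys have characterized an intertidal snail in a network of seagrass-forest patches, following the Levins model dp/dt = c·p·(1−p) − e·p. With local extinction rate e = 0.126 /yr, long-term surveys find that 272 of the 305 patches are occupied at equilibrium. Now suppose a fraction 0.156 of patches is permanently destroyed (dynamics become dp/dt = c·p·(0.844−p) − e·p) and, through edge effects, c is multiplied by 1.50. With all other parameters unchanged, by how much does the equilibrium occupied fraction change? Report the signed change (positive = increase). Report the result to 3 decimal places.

-0.120

Observed p* = 272/305 = 0.89180.
Balance c(1−p*) = e gives c = e/(1 − 0.89180) = 0.126/0.10820 = 1.16451.
New p* = 0.844 − e/c = 0.844 − 0.12600/1.74676 = 0.77187.
Δp* = 0.77187 − 0.89180 = -0.11993.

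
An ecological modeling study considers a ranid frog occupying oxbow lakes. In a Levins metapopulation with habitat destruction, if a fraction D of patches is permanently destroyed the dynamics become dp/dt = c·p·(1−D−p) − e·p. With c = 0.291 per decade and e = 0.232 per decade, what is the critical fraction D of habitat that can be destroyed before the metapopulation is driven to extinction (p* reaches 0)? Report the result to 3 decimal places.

0.203

The nontrivial equilibrium is p* = (1−D) − e/c; extinction occurs when this hits zero.
So D_crit = 1 − e/c = 1 − 0.232/0.291 = 1 − 0.7973 = 0.2027.
This equals the undisturbed p*, a classic result of Lande's extension.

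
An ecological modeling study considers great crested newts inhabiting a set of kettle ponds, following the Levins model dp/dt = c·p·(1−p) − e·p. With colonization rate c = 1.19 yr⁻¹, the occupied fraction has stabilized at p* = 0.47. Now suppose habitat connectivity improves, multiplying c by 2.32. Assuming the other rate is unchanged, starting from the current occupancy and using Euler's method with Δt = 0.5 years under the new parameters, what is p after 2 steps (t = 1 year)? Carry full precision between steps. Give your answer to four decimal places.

0.7630

Balance c(1−p*) = e gives e = 1.19×(1 − 0.47000) = 0.63070.
Starting from p₀ = 0.47000; update p ← p + (dp/dt)·Δt with the new parameters.
  1  |  dp/dt·Δt = +0.195643  |  p_1 = 0.665643
  2  |  dp/dt·Δt = +0.097315  |  p_2 = 0.762958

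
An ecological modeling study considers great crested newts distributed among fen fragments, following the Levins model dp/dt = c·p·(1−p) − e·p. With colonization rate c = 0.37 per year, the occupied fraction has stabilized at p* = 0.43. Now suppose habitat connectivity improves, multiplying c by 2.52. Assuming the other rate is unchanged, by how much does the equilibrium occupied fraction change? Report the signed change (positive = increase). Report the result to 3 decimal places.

0.344

Balance c(1−p*) = e gives e = 0.37×(1 − 0.43000) = 0.21090.
New p* = 1 − e/c = 1 − 0.21090/0.93240 = 0.77381.
Δp* = 0.77381 − 0.43000 = +0.34381.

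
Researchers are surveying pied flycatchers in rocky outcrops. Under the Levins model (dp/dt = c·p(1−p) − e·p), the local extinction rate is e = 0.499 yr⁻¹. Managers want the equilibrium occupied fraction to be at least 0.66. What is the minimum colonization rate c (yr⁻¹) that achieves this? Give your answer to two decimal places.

1.47

p* = 1 − e/c ≥ 0.66 requires e/c ≤ 0.3400, i.e. c ≥ e/0.3400.
c_min = 0.499/0.3400 = 1.4676.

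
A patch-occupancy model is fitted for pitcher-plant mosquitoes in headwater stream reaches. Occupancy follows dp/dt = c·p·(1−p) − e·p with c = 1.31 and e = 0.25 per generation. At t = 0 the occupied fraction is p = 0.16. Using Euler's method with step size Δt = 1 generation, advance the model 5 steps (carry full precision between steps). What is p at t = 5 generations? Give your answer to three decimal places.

Update rule: p ← p + [c·p·(1−p) − e·p]·Δt with Δt = 1.
p: 0.16000 → 0.29606  (Δp = +0.13606)
p: 0.29606 → 0.49507  (Δp = +0.19900)
p: 0.49507 → 0.69877  (Δp = +0.20370)
p: 0.69877 → 0.79982  (Δp = +0.10105)
p: 0.79982 → 0.80961  (Δp = +0.00979)

0.810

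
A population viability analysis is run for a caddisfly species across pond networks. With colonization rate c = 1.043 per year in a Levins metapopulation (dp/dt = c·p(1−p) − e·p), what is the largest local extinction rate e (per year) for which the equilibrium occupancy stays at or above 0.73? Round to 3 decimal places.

1 − e/c ≥ 0.73 ⇒ e ≤ c(1 − 0.73) = 1.043 × 0.2700.
e_max = 0.2816.

0.282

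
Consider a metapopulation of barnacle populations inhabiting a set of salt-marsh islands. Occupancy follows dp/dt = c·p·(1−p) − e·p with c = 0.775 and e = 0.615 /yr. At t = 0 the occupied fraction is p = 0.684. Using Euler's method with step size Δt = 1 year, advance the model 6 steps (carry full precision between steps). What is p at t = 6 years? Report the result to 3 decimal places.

0.257

Update rule: p ← p + [c·p·(1−p) − e·p]·Δt with Δt = 1.
t = 1: p = 0.68400 + (-0.25315) = 0.43085
t = 2: p = 0.43085 + (-0.07493) = 0.35592
t = 3: p = 0.35592 + (-0.04123) = 0.31469
t = 4: p = 0.31469 + (-0.02640) = 0.28829
t = 5: p = 0.28829 + (-0.01829) = 0.27001
t = 6: p = 0.27001 + (-0.01330) = 0.25671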